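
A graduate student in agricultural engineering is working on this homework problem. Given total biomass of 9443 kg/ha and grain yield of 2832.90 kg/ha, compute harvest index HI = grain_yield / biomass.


HI = grain_yield / biomass
   = 2832.90 / 9443
   = 0.30


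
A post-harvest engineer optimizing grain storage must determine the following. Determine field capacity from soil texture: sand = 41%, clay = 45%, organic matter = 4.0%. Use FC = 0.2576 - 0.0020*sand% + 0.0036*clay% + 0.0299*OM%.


FC = 0.2576 - 0.0020*41 + 0.0036*45 + 0.0299*4.0
   = 0.2576 - 0.0820 + 0.1620 + 0.1196
   = 0.4572


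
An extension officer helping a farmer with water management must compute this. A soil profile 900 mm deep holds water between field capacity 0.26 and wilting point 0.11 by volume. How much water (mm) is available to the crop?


AW = (FC - WP) * D
   = (0.26 - 0.11) * 900
   = 0.15 * 900
   = 135 mm


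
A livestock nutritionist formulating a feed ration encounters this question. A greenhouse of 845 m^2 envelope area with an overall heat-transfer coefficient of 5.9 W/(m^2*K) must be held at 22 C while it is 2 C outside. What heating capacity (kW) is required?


dT = 22 - (2) = 20 K
Q = U * A * dT
  = 5.9 * 845 * 20
  = 99710 W = 99.71 kW


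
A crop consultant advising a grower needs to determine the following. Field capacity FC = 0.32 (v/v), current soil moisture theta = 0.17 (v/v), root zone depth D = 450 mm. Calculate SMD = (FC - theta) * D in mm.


SMD = (FC - theta) * D
    = (0.32 - 0.17) * 450
    = 0.150 * 450
    = 67.50 mm


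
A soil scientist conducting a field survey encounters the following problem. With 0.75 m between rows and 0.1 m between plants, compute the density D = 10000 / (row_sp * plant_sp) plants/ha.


D = 10000 / (row_sp * plant_sp)
  = 10000 / (0.75 * 0.1)
  = 10000 / 0.0750
  = 133333.33 plants/ha


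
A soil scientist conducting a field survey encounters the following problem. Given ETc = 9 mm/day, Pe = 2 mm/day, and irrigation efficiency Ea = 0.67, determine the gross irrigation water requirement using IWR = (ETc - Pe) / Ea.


IWR = (ETc - Pe) / Ea
    = (9 - 2) / 0.67
    = 7 / 0.67
    = 10.45 mm/day


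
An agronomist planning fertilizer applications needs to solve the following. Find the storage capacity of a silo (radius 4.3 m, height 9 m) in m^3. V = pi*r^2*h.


V = pi * r^2 * h
  = pi * 4.3^2 * 9
  = pi * 18.49 * 9
  = 522.79 m^3


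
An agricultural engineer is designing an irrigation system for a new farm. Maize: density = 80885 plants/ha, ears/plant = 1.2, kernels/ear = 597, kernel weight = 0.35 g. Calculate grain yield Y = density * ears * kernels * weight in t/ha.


Y = density * ears * kernels * kw
  = 80885 * 1.2 * 597 * 0.35 g/ha
  = 20281104.90 g/ha
  = 20281.10 kg/ha = 20.28 t/ha


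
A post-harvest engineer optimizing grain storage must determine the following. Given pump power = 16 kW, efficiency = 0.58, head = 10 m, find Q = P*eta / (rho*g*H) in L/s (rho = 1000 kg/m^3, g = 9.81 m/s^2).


Q = (P * 1000 * eta) / (rho * g * H)
  = (16 * 1000 * 0.58) / (1000 * 9.81 * 10)
  = 9280 / 98100
  = 0.09460 m^3/s = 94.60 L/s


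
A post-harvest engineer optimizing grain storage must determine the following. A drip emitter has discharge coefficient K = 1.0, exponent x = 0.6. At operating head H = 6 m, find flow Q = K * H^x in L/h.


Q = K * H^x
  = 1.0 * 6^0.6
  = 1.0 * 2.9302
  = 2.93 L/h


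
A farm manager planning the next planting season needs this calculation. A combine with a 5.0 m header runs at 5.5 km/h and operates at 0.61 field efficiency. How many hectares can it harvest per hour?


C = w * v * eta_f / 10
  = 5.0 * 5.5 * 0.61 / 10
  = 16.78 / 10
  = 1.68 ha/h


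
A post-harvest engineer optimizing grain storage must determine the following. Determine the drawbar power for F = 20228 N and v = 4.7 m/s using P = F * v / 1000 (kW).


P = F * v / 1000
  = 20228 * 4.7 / 1000
  = 95071.60 / 1000
  = 95.07 kW


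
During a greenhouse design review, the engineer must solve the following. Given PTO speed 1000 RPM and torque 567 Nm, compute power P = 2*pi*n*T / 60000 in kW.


P = 2*pi*n*T / 60000
  = 2*pi * 1000 * 567 / 60000
  = 3562566.07 / 60000
  = 59.38 kW


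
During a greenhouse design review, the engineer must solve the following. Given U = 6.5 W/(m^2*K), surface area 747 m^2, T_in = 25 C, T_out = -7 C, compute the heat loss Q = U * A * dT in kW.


dT = 25 - (-7) = 32 K
Q = U * A * dT
  = 6.5 * 747 * 32
  = 155376 W = 155.38 kW


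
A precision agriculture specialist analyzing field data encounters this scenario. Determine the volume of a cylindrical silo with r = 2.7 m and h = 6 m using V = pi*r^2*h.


V = pi * r^2 * h
  = pi * 2.7^2 * 6
  = pi * 7.29 * 6
  = 137.41 m^3


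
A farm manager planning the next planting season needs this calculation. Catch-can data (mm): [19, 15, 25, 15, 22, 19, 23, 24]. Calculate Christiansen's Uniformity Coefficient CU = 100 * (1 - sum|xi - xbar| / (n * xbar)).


xbar = 162 / 8 = 20.250
sum|xi - xbar| = 26
CU = 100 * (1 - 26 / (8 * 20.250))
   = 100 * (1 - 0.1605)
   = 83.95%


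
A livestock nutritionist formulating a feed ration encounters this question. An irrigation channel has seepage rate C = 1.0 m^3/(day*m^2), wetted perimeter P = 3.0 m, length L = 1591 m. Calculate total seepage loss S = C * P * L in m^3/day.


S = C * P * L
  = 1.0 * 3.0 * 1591
  = 4773 m^3/day


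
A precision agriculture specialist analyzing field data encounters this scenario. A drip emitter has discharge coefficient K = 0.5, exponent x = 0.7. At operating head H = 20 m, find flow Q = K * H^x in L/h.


Q = K * H^x
  = 0.5 * 20^0.7
  = 0.5 * 8.1418
  = 4.07 L/h


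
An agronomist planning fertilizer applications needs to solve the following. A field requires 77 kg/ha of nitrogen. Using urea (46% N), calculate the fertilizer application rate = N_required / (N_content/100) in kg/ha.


Rate = N_required / (N_content / 100)
     = 77 / (46 / 100)
     = 77 / 0.46
     = 167.39 kg/ha


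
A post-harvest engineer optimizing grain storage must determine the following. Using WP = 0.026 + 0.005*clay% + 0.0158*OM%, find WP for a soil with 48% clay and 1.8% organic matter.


WP = 0.026 + 0.005*48 + 0.0158*1.8
   = 0.026 + 0.2400 + 0.0284
   = 0.2944


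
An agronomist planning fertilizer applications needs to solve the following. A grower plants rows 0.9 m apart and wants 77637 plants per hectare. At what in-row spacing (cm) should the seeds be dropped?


spacing = 10000 / (row_sp * density)
        = 10000 / (0.9 * 77637)
        = 10000 / 69873.30
        = 0.14312 m = 14.31 cm


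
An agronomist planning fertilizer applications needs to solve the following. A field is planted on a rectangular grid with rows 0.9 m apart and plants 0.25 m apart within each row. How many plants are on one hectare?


D = 10000 / (row_sp * plant_sp)
  = 10000 / (0.9 * 0.25)
  = 10000 / 0.2250
  = 44444.44 plants/ha


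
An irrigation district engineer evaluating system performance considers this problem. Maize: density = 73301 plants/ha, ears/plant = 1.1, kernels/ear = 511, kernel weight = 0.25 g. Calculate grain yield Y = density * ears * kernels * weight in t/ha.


Y = density * ears * kernels * kw
  = 73301 * 1.1 * 511 * 0.25 g/ha
  = 10300623.03 g/ha
  = 10300.62 kg/ha = 10.30 t/ha


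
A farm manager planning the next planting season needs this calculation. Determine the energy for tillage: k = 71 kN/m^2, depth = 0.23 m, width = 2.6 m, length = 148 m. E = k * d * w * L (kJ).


E = k * d * w * L
  = 71 * 0.23 * 2.6 * 148
  = 6283.78 kJ


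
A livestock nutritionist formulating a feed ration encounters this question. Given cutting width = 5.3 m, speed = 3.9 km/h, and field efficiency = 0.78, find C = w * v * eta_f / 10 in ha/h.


C = w * v * eta_f / 10
  = 5.3 * 3.9 * 0.78 / 10
  = 16.12 / 10
  = 1.61 ha/h


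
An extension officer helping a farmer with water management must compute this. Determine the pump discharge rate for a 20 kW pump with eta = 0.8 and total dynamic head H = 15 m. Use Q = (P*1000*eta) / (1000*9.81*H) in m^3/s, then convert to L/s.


Q = (P * 1000 * eta) / (rho * g * H)
  = (20 * 1000 * 0.8) / (1000 * 9.81 * 15)
  = 16000 / 147150
  = 0.10873 m^3/s = 108.73 L/s


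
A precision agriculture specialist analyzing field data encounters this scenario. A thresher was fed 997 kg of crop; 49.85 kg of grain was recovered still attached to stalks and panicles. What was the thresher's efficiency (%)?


eta = (total - unthreshed) / total * 100
    = (997 - 49.85) / 997 * 100
    = 947.15 / 997 * 100
    = 95%


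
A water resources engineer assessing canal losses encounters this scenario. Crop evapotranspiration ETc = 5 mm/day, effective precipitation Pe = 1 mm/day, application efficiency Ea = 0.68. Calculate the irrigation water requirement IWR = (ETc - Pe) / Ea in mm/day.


IWR = (ETc - Pe) / Ea
    = (5 - 1) / 0.68
    = 4 / 0.68
    = 5.88 mm/day


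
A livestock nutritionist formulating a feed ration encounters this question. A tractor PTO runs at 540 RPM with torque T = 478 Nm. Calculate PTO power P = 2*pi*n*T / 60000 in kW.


P = 2*pi*n*T / 60000
  = 2*pi * 540 * 478 / 60000
  = 1621815.79 / 60000
  = 27.03 kW


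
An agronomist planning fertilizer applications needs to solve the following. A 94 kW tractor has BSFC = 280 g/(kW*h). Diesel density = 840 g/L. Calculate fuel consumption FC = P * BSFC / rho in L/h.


FC = P * BSFC / rho_fuel
   = 94 * 280 / 840
   = 26320 / 840
   = 31.33 L/h


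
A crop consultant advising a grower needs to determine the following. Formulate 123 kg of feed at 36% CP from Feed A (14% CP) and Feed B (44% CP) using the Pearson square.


parts_A = CP_b - target = 44 - 36 = 8
parts_B = target - CP_a = 36 - 14 = 22
total_parts = 8 + 22 = 30
Feed A = 123 * 8 / 30 = 32.80 kg
Feed B = 123 * 22 / 30 = 90.20 kg

32.80 kg


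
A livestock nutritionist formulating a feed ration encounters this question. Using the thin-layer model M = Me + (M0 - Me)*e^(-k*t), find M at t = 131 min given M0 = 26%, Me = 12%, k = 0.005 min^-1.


M = Me + (M0 - Me) * e^(-k*t)
  = 12 + (26 - 12) * e^(-0.005*131)
  = 12 + 14 * e^(-0.655)
  = 12 + 14 * 0.51944
  = 12 + 7.2722
  = 19.27%


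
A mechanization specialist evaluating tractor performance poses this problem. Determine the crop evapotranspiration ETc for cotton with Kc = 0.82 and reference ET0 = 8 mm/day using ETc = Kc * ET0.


ETc = Kc * ET0
    = 0.82 * 8
    = 6.56 mm/day


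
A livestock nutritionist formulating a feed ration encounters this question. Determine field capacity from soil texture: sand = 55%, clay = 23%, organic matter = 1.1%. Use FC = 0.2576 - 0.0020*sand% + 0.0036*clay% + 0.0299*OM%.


FC = 0.2576 - 0.0020*55 + 0.0036*23 + 0.0299*1.1
   = 0.2576 - 0.1100 + 0.0828 + 0.0329
   = 0.2633


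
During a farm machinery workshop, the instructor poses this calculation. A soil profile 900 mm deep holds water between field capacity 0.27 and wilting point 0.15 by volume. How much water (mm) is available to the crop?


AW = (FC - WP) * D
   = (0.27 - 0.15) * 900
   = 0.12 * 900
   = 108 mm


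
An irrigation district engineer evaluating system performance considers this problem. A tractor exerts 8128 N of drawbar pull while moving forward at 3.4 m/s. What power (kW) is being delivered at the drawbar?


P = F * v / 1000
  = 8128 * 3.4 / 1000
  = 27635.20 / 1000
  = 27.64 kW


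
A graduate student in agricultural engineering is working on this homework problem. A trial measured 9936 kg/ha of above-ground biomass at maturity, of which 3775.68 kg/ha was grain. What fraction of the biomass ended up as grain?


HI = grain_yield / biomass
   = 3775.68 / 9936
   = 0.38


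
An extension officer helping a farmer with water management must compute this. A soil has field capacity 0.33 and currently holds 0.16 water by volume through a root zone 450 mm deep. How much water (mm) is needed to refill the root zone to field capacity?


SMD = (FC - theta) * D
    = (0.33 - 0.16) * 450
    = 0.170 * 450
    = 76.50 mm


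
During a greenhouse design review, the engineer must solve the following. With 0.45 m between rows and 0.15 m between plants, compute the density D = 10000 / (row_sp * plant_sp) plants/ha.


D = 10000 / (row_sp * plant_sp)
  = 10000 / (0.45 * 0.15)
  = 10000 / 0.0675
  = 148148.15 plants/ha


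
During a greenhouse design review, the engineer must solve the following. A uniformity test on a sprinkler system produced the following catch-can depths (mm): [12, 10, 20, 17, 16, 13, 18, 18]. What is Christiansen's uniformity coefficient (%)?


xbar = 124 / 8 = 15.500
sum|xi - xbar| = 23
CU = 100 * (1 - 23 / (8 * 15.500))
   = 100 * (1 - 0.1855)
   = 81.45%


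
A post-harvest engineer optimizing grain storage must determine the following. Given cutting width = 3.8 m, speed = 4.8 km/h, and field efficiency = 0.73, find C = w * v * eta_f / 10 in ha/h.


C = w * v * eta_f / 10
  = 3.8 * 4.8 * 0.73 / 10
  = 13.32 / 10
  = 1.33 ha/h


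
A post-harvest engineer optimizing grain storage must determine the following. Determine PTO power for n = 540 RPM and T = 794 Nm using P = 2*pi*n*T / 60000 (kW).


P = 2*pi*n*T / 60000
  = 2*pi * 540 * 794 / 60000
  = 2693978.53 / 60000
  = 44.90 kW


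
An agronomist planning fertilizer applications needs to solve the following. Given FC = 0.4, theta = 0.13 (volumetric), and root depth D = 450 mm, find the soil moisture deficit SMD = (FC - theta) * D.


SMD = (FC - theta) * D
    = (0.4 - 0.13) * 450
    = 0.270 * 450
    = 121.50 mm


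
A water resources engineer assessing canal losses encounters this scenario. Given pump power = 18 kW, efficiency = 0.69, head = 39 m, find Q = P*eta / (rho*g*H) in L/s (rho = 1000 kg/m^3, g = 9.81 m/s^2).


Q = (P * 1000 * eta) / (rho * g * H)
  = (18 * 1000 * 0.69) / (1000 * 9.81 * 39)
  = 12420 / 382590
  = 0.03246 m^3/s = 32.46 L/s


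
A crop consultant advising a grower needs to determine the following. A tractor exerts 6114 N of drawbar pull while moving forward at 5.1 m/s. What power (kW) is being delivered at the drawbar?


P = F * v / 1000
  = 6114 * 5.1 / 1000
  = 31181.40 / 1000
  = 31.18 kW


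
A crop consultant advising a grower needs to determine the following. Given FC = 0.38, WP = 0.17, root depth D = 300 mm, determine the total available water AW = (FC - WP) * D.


AW = (FC - WP) * D
   = (0.38 - 0.17) * 300
   = 0.21 * 300
   = 63 mm


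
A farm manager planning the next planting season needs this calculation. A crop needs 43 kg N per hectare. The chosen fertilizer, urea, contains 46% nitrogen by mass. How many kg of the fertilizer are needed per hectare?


Rate = N_required / (N_content / 100)
     = 43 / (46 / 100)
     = 43 / 0.46
     = 93.48 kg/ha


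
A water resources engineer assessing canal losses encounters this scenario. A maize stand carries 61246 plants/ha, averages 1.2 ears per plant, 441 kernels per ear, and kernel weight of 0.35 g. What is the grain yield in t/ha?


Y = density * ears * kernels * kw
  = 61246 * 1.2 * 441 * 0.35 g/ha
  = 11343984.12 g/ha
  = 11343.98 kg/ha = 11.34 t/ha


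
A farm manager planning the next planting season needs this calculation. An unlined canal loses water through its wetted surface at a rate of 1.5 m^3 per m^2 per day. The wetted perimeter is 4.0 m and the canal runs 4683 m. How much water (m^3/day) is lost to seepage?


S = C * P * L
  = 1.5 * 4.0 * 4683
  = 28098 m^3/day


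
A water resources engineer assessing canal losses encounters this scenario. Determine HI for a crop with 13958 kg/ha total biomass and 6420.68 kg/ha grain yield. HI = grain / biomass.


HI = grain_yield / biomass
   = 6420.68 / 13958
   = 0.46


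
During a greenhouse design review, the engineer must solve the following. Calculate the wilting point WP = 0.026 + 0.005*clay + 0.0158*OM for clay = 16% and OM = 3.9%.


WP = 0.026 + 0.005*16 + 0.0158*3.9
   = 0.026 + 0.0800 + 0.0616
   = 0.1676


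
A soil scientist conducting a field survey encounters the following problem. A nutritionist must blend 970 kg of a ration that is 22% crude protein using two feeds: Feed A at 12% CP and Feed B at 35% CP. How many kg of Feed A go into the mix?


parts_A = CP_b - target = 35 - 22 = 13
parts_B = target - CP_a = 22 - 12 = 10
total_parts = 13 + 10 = 23
Feed A = 970 * 13 / 23 = 548.26 kg
Feed B = 970 * 10 / 23 = 421.74 kg

548.26 kg


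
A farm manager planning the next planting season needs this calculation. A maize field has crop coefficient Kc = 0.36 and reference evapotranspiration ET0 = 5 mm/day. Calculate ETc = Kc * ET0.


ETc = Kc * ET0
    = 0.36 * 5
    = 1.80 mm/day


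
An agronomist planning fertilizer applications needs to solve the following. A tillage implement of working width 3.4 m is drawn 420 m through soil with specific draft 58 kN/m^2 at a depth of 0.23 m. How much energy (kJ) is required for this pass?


E = k * d * w * L
  = 58 * 0.23 * 3.4 * 420
  = 19049.52 kJ


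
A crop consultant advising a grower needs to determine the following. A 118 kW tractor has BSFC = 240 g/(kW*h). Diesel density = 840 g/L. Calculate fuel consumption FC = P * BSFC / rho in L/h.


FC = P * BSFC / rho_fuel
   = 118 * 240 / 840
   = 28320 / 840
   = 33.71 L/h


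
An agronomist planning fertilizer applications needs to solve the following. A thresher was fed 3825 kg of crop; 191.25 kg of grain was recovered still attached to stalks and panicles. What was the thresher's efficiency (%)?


eta = (total - unthreshed) / total * 100
    = (3825 - 191.25) / 3825 * 100
    = 3633.75 / 3825 * 100
    = 95%


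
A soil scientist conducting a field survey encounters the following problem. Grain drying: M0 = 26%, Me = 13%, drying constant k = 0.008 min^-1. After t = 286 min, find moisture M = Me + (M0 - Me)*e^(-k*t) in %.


M = Me + (M0 - Me) * e^(-k*t)
  = 13 + (26 - 13) * e^(-0.008*286)
  = 13 + 13 * e^(-2.288)
  = 13 + 13 * 0.10147
  = 13 + 1.3191
  = 14.32%


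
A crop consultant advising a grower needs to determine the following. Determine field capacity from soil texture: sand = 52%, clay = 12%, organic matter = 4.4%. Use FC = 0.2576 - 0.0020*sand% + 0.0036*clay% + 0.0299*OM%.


FC = 0.2576 - 0.0020*52 + 0.0036*12 + 0.0299*4.4
   = 0.2576 - 0.1040 + 0.0432 + 0.1316
   = 0.3284


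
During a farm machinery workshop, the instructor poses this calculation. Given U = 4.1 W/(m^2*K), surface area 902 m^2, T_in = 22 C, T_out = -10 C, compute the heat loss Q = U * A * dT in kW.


dT = 22 - (-10) = 32 K
Q = U * A * dT
  = 4.1 * 902 * 32
  = 118342.40 W = 118.34 kW


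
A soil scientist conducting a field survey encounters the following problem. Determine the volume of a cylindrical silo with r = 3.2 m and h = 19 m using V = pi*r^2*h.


V = pi * r^2 * h
  = pi * 3.2^2 * 19
  = pi * 10.24 * 19
  = 611.23 m^3


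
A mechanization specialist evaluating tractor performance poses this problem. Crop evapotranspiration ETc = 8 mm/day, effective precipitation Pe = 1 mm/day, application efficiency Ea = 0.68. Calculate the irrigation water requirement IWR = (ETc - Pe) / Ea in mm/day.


IWR = (ETc - Pe) / Ea
    = (8 - 1) / 0.68
    = 7 / 0.68
    = 10.29 mm/day


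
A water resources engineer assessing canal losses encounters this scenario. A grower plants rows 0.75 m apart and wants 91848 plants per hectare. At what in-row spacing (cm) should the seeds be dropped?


spacing = 10000 / (row_sp * density)
        = 10000 / (0.75 * 91848)
        = 10000 / 68886
        = 0.14517 m = 14.52 cm


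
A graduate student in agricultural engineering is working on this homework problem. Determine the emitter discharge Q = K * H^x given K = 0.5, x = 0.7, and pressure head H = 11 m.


Q = K * H^x
  = 0.5 * 11^0.7
  = 0.5 * 5.3577
  = 2.68 L/h


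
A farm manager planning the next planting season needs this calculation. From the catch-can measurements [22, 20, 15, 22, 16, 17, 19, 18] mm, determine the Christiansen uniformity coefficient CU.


xbar = 149 / 8 = 18.625
sum|xi - xbar| = 17
CU = 100 * (1 - 17 / (8 * 18.625))
   = 100 * (1 - 0.1141)
   = 88.59%


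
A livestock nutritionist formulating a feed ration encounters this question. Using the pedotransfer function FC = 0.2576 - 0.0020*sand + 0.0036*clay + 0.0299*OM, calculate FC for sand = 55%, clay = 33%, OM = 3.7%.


FC = 0.2576 - 0.0020*55 + 0.0036*33 + 0.0299*3.7
   = 0.2576 - 0.1100 + 0.1188 + 0.1106
   = 0.3770


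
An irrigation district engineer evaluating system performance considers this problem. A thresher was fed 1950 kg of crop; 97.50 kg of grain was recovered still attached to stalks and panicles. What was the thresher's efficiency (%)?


eta = (total - unthreshed) / total * 100
    = (1950 - 97.50) / 1950 * 100
    = 1852.50 / 1950 * 100
    = 95%


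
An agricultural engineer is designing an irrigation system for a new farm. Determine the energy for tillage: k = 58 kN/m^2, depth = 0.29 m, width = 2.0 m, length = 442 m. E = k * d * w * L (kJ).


E = k * d * w * L
  = 58 * 0.29 * 2.0 * 442
  = 14868.88 kJ


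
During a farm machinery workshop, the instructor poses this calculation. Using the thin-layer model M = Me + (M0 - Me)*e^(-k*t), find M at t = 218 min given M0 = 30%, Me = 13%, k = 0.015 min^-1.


M = Me + (M0 - Me) * e^(-k*t)
  = 13 + (30 - 13) * e^(-0.015*218)
  = 13 + 17 * e^(-3.270)
  = 13 + 17 * 0.03801
  = 13 + 0.6461
  = 13.65%


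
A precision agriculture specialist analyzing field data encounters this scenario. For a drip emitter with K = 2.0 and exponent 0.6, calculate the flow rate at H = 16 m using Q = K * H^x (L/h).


Q = K * H^x
  = 2.0 * 16^0.6
  = 2.0 * 5.2780
  = 10.56 L/h


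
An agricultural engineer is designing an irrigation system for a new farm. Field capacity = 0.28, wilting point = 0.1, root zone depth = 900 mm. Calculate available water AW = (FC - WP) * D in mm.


AW = (FC - WP) * D
   = (0.28 - 0.1) * 900
   = 0.18 * 900
   = 162 mm


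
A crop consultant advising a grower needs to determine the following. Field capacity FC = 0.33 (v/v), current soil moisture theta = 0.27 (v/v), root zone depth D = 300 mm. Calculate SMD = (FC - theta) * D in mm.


SMD = (FC - theta) * D
    = (0.33 - 0.27) * 300
    = 0.060 * 300
    = 18 mm


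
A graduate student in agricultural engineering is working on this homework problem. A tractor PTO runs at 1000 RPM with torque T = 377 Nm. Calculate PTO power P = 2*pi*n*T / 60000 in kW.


P = 2*pi*n*T / 60000
  = 2*pi * 1000 * 377 / 60000
  = 2368760.86 / 60000
  = 39.48 kW


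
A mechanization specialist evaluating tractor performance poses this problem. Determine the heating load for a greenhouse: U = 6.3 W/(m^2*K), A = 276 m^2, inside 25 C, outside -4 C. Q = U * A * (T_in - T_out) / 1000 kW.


dT = 25 - (-4) = 29 K
Q = U * A * dT
  = 6.3 * 276 * 29
  = 50425.20 W = 50.43 kW


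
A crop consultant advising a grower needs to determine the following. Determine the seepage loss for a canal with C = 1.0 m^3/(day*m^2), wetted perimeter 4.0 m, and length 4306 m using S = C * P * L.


S = C * P * L
  = 1.0 * 4.0 * 4306
  = 17224 m^3/day


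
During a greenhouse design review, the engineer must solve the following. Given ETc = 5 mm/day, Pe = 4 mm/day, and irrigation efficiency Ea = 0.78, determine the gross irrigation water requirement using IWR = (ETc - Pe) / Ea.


IWR = (ETc - Pe) / Ea
    = (5 - 4) / 0.78
    = 1 / 0.78
    = 1.28 mm/day


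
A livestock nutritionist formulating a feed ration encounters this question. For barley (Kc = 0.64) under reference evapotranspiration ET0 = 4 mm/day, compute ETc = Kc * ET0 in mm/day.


ETc = Kc * ET0
    = 0.64 * 4
    = 2.56 mm/day


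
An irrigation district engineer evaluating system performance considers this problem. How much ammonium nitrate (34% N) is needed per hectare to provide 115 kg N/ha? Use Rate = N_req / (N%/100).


Rate = N_required / (N_content / 100)
     = 115 / (34 / 100)
     = 115 / 0.34
     = 338.24 kg/ha


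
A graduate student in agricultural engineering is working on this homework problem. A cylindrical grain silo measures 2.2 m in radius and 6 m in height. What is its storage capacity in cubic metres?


V = pi * r^2 * h
  = pi * 2.2^2 * 6
  = pi * 4.84 * 6
  = 91.23 m^3


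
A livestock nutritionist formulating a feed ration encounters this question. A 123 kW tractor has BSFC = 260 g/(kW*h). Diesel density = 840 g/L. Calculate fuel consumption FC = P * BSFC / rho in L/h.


FC = P * BSFC / rho_fuel
   = 123 * 260 / 840
   = 31980 / 840
   = 38.07 L/h


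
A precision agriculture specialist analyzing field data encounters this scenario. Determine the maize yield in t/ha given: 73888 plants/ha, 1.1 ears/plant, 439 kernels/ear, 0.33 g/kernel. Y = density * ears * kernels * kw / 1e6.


Y = density * ears * kernels * kw
  = 73888 * 1.1 * 439 * 0.33 g/ha
  = 11774570.02 g/ha
  = 11774.57 kg/ha = 11.77 t/ha


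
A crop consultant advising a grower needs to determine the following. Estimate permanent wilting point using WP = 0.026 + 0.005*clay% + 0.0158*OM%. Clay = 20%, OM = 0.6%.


WP = 0.026 + 0.005*20 + 0.0158*0.6
   = 0.026 + 0.1000 + 0.0095
   = 0.1355


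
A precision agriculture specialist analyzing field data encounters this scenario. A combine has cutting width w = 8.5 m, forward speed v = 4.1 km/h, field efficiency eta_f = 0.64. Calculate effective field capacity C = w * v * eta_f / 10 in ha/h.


C = w * v * eta_f / 10
  = 8.5 * 4.1 * 0.64 / 10
  = 22.30 / 10
  = 2.23 ha/h


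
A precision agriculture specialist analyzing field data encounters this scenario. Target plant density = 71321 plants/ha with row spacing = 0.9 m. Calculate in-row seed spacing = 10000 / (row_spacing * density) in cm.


spacing = 10000 / (row_sp * density)
        = 10000 / (0.9 * 71321)
        = 10000 / 64188.90
        = 0.15579 m = 15.58 cm


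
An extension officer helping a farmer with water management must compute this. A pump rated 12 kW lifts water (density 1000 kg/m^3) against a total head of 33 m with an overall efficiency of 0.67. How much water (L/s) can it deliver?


Q = (P * 1000 * eta) / (rho * g * H)
  = (12 * 1000 * 0.67) / (1000 * 9.81 * 33)
  = 8040 / 323730
  = 0.02484 m^3/s = 24.84 L/s


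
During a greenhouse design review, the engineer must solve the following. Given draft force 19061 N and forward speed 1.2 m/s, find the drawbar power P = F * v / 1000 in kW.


P = F * v / 1000
  = 19061 * 1.2 / 1000
  = 22873.20 / 1000
  = 22.87 kW


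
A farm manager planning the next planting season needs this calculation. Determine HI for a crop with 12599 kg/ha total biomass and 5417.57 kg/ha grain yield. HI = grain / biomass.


HI = grain_yield / biomass
   = 5417.57 / 12599
   = 0.43


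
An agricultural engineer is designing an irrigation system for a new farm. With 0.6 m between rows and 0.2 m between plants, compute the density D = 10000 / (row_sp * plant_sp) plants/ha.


D = 10000 / (row_sp * plant_sp)
  = 10000 / (0.6 * 0.2)
  = 10000 / 0.1200
  = 83333.33 plants/ha


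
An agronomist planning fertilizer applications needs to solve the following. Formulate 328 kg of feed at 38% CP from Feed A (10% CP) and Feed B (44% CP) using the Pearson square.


parts_A = CP_b - target = 44 - 38 = 6
parts_B = target - CP_a = 38 - 10 = 28
total_parts = 6 + 28 = 34
Feed A = 328 * 6 / 34 = 57.88 kg
Feed B = 328 * 28 / 34 = 270.12 kg

57.88 kg


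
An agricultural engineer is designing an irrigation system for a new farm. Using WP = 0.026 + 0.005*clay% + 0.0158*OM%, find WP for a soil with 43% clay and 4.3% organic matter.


WP = 0.026 + 0.005*43 + 0.0158*4.3
   = 0.026 + 0.2150 + 0.0679
   = 0.3089


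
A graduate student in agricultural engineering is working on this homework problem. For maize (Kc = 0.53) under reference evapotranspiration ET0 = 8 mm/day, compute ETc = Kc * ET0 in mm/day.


ETc = Kc * ET0
    = 0.53 * 8
    = 4.24 mm/day


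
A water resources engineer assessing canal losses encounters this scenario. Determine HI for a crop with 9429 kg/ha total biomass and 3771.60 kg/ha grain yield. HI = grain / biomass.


HI = grain_yield / biomass
   = 3771.60 / 9429
   = 0.40


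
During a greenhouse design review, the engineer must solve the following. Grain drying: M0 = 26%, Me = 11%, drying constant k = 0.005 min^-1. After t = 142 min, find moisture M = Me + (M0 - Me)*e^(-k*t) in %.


M = Me + (M0 - Me) * e^(-k*t)
  = 11 + (26 - 11) * e^(-0.005*142)
  = 11 + 15 * e^(-0.710)
  = 11 + 15 * 0.49164
  = 11 + 7.3747
  = 18.37%


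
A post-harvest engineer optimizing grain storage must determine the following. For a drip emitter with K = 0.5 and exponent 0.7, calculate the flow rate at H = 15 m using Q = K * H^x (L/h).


Q = K * H^x
  = 0.5 * 15^0.7
  = 0.5 * 6.6568
  = 3.33 L/h


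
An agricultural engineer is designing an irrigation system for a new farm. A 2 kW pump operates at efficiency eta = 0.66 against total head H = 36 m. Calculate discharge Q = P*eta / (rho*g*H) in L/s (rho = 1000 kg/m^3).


Q = (P * 1000 * eta) / (rho * g * H)
  = (2 * 1000 * 0.66) / (1000 * 9.81 * 36)
  = 1320 / 353160
  = 0.00374 m^3/s = 3.74 L/s


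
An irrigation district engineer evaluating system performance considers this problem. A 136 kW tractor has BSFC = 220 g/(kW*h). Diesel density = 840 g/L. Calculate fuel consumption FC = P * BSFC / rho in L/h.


FC = P * BSFC / rho_fuel
   = 136 * 220 / 840
   = 29920 / 840
   = 35.62 L/h


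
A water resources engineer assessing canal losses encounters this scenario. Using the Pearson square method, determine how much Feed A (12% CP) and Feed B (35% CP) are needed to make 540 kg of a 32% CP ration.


parts_A = CP_b - target = 35 - 32 = 3
parts_B = target - CP_a = 32 - 12 = 20
total_parts = 3 + 20 = 23
Feed A = 540 * 3 / 23 = 70.43 kg
Feed B = 540 * 20 / 23 = 469.57 kg

70.43 kg


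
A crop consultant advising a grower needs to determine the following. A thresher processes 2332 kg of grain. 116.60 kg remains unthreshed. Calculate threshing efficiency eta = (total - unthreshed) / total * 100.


eta = (total - unthreshed) / total * 100
    = (2332 - 116.60) / 2332 * 100
    = 2215.40 / 2332 * 100
    = 95%


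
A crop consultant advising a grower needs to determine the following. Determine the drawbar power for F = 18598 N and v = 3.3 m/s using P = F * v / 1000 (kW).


P = F * v / 1000
  = 18598 * 3.3 / 1000
  = 61373.40 / 1000
  = 61.37 kW


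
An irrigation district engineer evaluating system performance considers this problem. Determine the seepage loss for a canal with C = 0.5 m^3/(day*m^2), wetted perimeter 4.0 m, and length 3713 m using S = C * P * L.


S = C * P * L
  = 0.5 * 4.0 * 3713
  = 7426 m^3/day


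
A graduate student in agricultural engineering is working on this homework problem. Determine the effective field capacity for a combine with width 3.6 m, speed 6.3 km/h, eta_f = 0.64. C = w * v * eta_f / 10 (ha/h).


C = w * v * eta_f / 10
  = 3.6 * 6.3 * 0.64 / 10
  = 14.52 / 10
  = 1.45 ha/h


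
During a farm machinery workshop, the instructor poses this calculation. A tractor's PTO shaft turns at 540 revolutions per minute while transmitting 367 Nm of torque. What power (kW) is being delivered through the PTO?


P = 2*pi*n*T / 60000
  = 2*pi * 540 * 367 / 60000
  = 1245201.66 / 60000
  = 20.75 kW


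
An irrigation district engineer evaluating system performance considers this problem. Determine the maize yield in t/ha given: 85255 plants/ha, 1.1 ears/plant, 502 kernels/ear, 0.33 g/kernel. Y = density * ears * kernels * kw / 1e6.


Y = density * ears * kernels * kw
  = 85255 * 1.1 * 502 * 0.33 g/ha
  = 15535677.63 g/ha
  = 15535.68 kg/ha = 15.54 t/ha


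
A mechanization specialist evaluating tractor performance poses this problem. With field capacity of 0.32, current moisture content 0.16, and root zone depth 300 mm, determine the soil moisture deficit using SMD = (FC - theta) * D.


SMD = (FC - theta) * D
    = (0.32 - 0.16) * 300
    = 0.160 * 300
    = 48 mm


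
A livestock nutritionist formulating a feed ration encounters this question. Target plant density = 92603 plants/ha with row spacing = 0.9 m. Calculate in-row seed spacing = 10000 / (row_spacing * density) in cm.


spacing = 10000 / (row_sp * density)
        = 10000 / (0.9 * 92603)
        = 10000 / 83342.70
        = 0.11999 m = 12.00 cm


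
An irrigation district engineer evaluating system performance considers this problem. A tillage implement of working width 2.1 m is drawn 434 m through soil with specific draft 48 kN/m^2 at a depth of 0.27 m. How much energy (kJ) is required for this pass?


E = k * d * w * L
  = 48 * 0.27 * 2.1 * 434
  = 11811.74 kJ


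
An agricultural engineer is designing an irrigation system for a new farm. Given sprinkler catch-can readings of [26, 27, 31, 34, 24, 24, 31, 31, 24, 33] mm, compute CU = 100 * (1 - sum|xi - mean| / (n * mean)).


xbar = 285 / 10 = 28.500
sum|xi - xbar| = 35
CU = 100 * (1 - 35 / (10 * 28.500))
   = 100 * (1 - 0.1228)
   = 87.72%


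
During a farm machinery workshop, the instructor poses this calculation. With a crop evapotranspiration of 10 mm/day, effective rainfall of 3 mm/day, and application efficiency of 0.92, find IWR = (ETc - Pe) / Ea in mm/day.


IWR = (ETc - Pe) / Ea
    = (10 - 3) / 0.92
    = 7 / 0.92
    = 7.61 mm/day


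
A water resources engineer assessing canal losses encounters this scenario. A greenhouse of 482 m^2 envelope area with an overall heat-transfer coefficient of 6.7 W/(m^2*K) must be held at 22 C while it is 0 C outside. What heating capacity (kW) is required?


dT = 22 - (0) = 22 K
Q = U * A * dT
  = 6.7 * 482 * 22
  = 71046.80 W = 71.05 kW


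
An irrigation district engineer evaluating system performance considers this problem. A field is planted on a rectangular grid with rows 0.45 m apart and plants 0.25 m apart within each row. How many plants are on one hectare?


D = 10000 / (row_sp * plant_sp)
  = 10000 / (0.45 * 0.25)
  = 10000 / 0.1125
  = 88888.89 plants/ha


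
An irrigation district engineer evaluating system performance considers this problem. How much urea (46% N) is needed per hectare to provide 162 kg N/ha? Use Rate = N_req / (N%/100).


Rate = N_required / (N_content / 100)
     = 162 / (46 / 100)
     = 162 / 0.46
     = 352.17 kg/ha


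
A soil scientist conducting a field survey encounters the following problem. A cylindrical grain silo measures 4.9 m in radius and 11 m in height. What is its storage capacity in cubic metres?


V = pi * r^2 * h
  = pi * 4.9^2 * 11
  = pi * 24.01 * 11
  = 829.73 m^3


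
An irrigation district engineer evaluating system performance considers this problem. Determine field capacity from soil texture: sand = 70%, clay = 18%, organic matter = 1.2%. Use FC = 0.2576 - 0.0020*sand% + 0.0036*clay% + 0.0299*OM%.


FC = 0.2576 - 0.0020*70 + 0.0036*18 + 0.0299*1.2
   = 0.2576 - 0.1400 + 0.0648 + 0.0359
   = 0.2183


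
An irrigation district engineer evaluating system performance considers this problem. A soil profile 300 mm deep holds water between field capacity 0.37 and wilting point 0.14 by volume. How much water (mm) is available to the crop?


AW = (FC - WP) * D
   = (0.37 - 0.14) * 300
   = 0.23 * 300
   = 69 mm


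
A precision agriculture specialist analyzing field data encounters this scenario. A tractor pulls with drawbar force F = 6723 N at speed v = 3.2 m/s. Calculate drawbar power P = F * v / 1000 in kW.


P = F * v / 1000
  = 6723 * 3.2 / 1000
  = 21513.60 / 1000
  = 21.51 kW


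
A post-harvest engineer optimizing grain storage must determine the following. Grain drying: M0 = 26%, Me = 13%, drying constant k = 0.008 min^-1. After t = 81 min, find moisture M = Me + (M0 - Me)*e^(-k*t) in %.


M = Me + (M0 - Me) * e^(-k*t)
  = 13 + (26 - 13) * e^(-0.008*81)
  = 13 + 13 * e^(-0.648)
  = 13 + 13 * 0.52309
  = 13 + 6.8002
  = 19.80%


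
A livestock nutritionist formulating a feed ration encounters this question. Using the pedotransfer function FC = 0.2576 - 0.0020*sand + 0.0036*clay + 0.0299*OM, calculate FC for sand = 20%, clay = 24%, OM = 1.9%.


FC = 0.2576 - 0.0020*20 + 0.0036*24 + 0.0299*1.9
   = 0.2576 - 0.0400 + 0.0864 + 0.0568
   = 0.3608


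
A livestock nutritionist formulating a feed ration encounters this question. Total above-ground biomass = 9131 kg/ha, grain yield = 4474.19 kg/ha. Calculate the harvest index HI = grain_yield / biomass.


HI = grain_yield / biomass
   = 4474.19 / 9131
   = 0.49


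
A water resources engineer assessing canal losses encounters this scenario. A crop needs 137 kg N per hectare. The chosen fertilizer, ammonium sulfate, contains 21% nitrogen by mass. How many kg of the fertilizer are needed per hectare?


Rate = N_required / (N_content / 100)
     = 137 / (21 / 100)
     = 137 / 0.21
     = 652.38 kg/ha


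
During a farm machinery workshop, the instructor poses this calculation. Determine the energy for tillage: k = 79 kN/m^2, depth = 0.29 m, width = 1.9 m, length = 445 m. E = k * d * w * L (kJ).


E = k * d * w * L
  = 79 * 0.29 * 1.9 * 445
  = 19370.41 kJ


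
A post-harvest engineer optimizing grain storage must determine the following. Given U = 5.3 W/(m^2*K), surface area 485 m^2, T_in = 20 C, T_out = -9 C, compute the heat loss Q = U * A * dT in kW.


dT = 20 - (-9) = 29 K
Q = U * A * dT
  = 5.3 * 485 * 29
  = 74544.50 W = 74.54 kW


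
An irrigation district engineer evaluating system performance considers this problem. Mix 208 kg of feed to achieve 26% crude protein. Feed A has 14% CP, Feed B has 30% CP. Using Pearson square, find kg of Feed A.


parts_A = CP_b - target = 30 - 26 = 4
parts_B = target - CP_a = 26 - 14 = 12
total_parts = 4 + 12 = 16
Feed A = 208 * 4 / 16 = 52 kg
Feed B = 208 * 12 / 16 = 156 kg

52 kg


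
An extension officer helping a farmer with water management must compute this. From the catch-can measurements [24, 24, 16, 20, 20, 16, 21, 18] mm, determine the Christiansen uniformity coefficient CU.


xbar = 159 / 8 = 19.875
sum|xi - xbar| = 19.250
CU = 100 * (1 - 19.250 / (8 * 19.875))
   = 100 * (1 - 0.1211)
   = 87.89%


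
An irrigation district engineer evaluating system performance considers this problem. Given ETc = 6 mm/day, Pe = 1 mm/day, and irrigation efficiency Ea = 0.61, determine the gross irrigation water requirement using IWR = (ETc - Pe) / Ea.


IWR = (ETc - Pe) / Ea
    = (6 - 1) / 0.61
    = 5 / 0.61
    = 8.20 mm/day


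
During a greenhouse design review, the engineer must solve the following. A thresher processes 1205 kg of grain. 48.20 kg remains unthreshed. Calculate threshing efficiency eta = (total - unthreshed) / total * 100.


eta = (total - unthreshed) / total * 100
    = (1205 - 48.20) / 1205 * 100
    = 1156.80 / 1205 * 100
    = 96%


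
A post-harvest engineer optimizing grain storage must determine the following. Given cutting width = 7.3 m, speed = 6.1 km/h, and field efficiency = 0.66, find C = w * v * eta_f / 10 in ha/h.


C = w * v * eta_f / 10
  = 7.3 * 6.1 * 0.66 / 10
  = 29.39 / 10
  = 2.94 ha/h


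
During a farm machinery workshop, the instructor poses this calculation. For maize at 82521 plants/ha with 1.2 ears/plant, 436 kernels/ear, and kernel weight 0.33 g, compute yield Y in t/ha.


Y = density * ears * kernels * kw
  = 82521 * 1.2 * 436 * 0.33 g/ha
  = 14247745.78 g/ha
  = 14247.75 kg/ha = 14.25 t/ha


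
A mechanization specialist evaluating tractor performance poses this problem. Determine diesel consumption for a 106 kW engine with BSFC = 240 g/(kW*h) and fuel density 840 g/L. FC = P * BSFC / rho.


FC = P * BSFC / rho_fuel
   = 106 * 240 / 840
   = 25440 / 840
   = 30.29 L/h


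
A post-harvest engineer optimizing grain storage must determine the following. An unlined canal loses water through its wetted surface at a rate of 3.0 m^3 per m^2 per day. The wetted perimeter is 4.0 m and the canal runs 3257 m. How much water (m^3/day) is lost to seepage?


S = C * P * L
  = 3.0 * 4.0 * 3257
  = 39084 m^3/day
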